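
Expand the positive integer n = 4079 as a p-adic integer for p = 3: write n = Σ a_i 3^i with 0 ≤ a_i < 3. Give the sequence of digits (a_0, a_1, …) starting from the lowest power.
(a_0, a_1, …) = (2, 0, 0, 1, 2, 1, 2, 1)

Repeated division by 3 gives the digits low-to-high: 4079 = 2 + 1·3^3 + 2·3^4 + 1·3^5 + 2·3^6 + 1·3^7. Digit sequence: (2, 0, 0, 1, 2, 1, 2, 1).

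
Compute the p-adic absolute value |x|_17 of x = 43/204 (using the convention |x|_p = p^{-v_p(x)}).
|43/204|_17 = 17

Step 1 — compute v_17(x) by factoring powers of 17 out of the numerator and denominator: v_17(43/204) = -1. Step 2 — apply |x|_p = p^{-v_p(x)} = 17^{1} = 17.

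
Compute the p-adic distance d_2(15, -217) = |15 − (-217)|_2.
d_2(15, -217) = 1/8

Step 1 — x − y = 15 − (-217) = 232. Step 2 — v_2(232) = 3 (factor: 232 = (2^3 · 29); the sign does not affect v_p). Step 3 — |x − y|_2 = 2^{-3} = 1/8.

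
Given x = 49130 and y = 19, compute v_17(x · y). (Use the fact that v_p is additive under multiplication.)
v_17(933470) = 3

v_p(x) = 3 (factor: 49130 = 17^3 · 10); v_p(y) = 0 (factor: 19 = 17^0 · 19). Additivity: v_p(xy) = v_p(x) + v_p(y) = 3 + 0 = 3. (Direct check: xy = 933470 = 17^3 · (190).)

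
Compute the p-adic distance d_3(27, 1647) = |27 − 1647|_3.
d_3(27, 1647) = 1/81

Step 1 — x − y = 27 − 1647 = -1620. Step 2 — v_3(-1620) = 4 (factor: -1620 = −(3^4 · 20); the sign does not affect v_p). Step 3 — |x − y|_3 = 3^{-4} = 1/81.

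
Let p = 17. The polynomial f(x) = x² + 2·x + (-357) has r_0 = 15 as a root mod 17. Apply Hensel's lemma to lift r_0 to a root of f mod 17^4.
r_3 = 27419 (mod 83521)

Hensel: r_{i+1} = r_i − f(r_i)·(f′(r_i))^{-1} mod 17^{i+2}, f′(x) = 2x + 2. Iterate:
  r_0 = 15 (mod 17)
  r_1 = 253 (mod 289)
  r_2 = 2854 (mod 4913)
  r_3 = 27419 (mod 83521)
Final: r = 27419 satisfies f(r) ≡ 0 mod 17^4.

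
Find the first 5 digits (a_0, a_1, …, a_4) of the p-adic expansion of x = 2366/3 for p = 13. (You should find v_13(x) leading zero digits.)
(a_0, …, a_4) = (0, 0, 9, 4, 4)

v_13(2366/3) = 2, so a_0 = ... = a_1 = 0. Factor out: x = 13^2 · u with u = 14/3 a unit in ℤ_13. Expand u iteratively via a_{v+i} = u_i mod 13, u_{i+1} = (u_i − a_{v+i})/13:
  u_0 = 14/3;  a_2 = 9;  u_1 = (u_0 − 9)/13 = -1/3
  u_1 = -1/3;  a_3 = 4;  u_2 = (u_1 − 4)/13 = -1/3
  u_2 = -1/3;  a_4 = 4;  u_3 = (u_2 − 4)/13 = -1/3
Digits: (0, 0, 9, 4, 4).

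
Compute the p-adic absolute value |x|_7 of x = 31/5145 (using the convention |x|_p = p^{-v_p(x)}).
|31/5145|_7 = 343

Step 1 — compute v_7(x) by factoring powers of 7 out of the numerator and denominator: v_7(31/5145) = -3. Step 2 — apply |x|_p = p^{-v_p(x)} = 7^{3} = 343.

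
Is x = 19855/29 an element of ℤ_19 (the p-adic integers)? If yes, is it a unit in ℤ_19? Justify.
x ∈ ℤ_19 but not a unit; v_19(x) = 2 > 0

ℤ_19 = {x ∈ ℚ_19 : v_19(x) ≥ 0} and ℤ_19^× = {x ∈ ℤ_19 : v_19(x) = 0}. Here v_19(19855/29) = v_19(num) − v_19(den) = 2; compare against these criteria.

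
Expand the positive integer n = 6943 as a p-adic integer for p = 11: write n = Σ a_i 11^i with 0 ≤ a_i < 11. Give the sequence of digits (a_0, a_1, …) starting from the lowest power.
(a_0, a_1, …) = (2, 4, 2, 5)

Repeated division by 11 gives the digits low-to-high: 6943 = 2 + 4·11^1 + 2·11^2 + 5·11^3. Digit sequence: (2, 4, 2, 5).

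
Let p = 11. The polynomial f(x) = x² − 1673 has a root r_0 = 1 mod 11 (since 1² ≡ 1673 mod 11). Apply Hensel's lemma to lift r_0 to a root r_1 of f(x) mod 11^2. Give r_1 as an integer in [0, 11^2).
r_1 = 111 (mod 121)

Hensel's recurrence: r_{i+1} = r_i − f(r_i)·(f′(r_i))^{-1} mod 11^{i+2}, with f′(x) = 2x. Iterate:
  r_0 = 1 (mod 11)
  r_1 = 111 (mod 121)
Final: r_1 = 111, and one checks f(r_1) ≡ 0 mod 11^2.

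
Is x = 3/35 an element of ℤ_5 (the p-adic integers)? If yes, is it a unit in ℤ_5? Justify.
x ∉ ℤ_5 (v_5(x) = -1 < 0)

ℤ_5 = {x ∈ ℚ_5 : v_5(x) ≥ 0} and ℤ_5^× = {x ∈ ℤ_5 : v_5(x) = 0}. Here v_5(3/35) = v_5(num) − v_5(den) = -1; compare against these criteria.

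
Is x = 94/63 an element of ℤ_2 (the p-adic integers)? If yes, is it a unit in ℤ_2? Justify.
x ∈ ℤ_2 but not a unit; v_2(x) = 1 > 0

ℤ_2 = {x ∈ ℚ_2 : v_2(x) ≥ 0} and ℤ_2^× = {x ∈ ℤ_2 : v_2(x) = 0}. Here v_2(94/63) = v_2(num) − v_2(den) = 1; compare against these criteria.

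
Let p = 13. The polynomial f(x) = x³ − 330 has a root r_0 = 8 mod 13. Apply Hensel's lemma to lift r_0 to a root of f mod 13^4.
r_3 = 23447 (mod 28561)

Hensel: r_{i+1} = r_i − f(r_i)/f′(r_i) mod 13^{i+2}, where f′(x) = 3x². Iterate:
  r_0 = 8 (mod 13)
  r_1 = 125 (mod 169)
  r_2 = 1477 (mod 2197)
  r_3 = 23447 (mod 28561)
Final: r = 23447 with f(r) ≡ 0 mod 13^4.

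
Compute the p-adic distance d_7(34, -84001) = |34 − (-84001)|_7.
d_7(34, -84001) = 1/16807

Step 1 — x − y = 34 − (-84001) = 84035. Step 2 — v_7(84035) = 5 (factor: 84035 = (7^5 · 5); the sign does not affect v_p). Step 3 — |x − y|_7 = 7^{-5} = 1/16807.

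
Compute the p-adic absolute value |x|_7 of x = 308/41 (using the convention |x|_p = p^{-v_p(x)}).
|308/41|_7 = 1/7

Step 1 — compute v_7(x) by factoring powers of 7 out of the numerator and denominator: v_7(308/41) = 1. Step 2 — apply |x|_p = p^{-v_p(x)} = 7^{-1} = 1/7.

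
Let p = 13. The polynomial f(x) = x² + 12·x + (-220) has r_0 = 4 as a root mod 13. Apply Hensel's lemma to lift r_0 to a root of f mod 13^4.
r_3 = 28539 (mod 28561)

Hensel: r_{i+1} = r_i − f(r_i)·(f′(r_i))^{-1} mod 13^{i+2}, f′(x) = 2x + 12. Iterate:
  r_0 = 4 (mod 13)
  r_1 = 147 (mod 169)
  r_2 = 2175 (mod 2197)
  r_3 = 28539 (mod 28561)
Final: r = 28539 satisfies f(r) ≡ 0 mod 13^4.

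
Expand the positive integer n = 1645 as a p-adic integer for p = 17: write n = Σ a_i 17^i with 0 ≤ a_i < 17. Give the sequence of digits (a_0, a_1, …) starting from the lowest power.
(a_0, a_1, …) = (13, 11, 5)

Repeated division by 17 gives the digits low-to-high: 1645 = 13 + 11·17^1 + 5·17^2. Digit sequence: (13, 11, 5).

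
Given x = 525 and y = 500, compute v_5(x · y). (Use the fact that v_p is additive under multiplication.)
v_5(262500) = 5

v_p(x) = 2 (factor: 525 = 5^2 · 21); v_p(y) = 3 (factor: 500 = 5^3 · 4). Additivity: v_p(xy) = v_p(x) + v_p(y) = 2 + 3 = 5. (Direct check: xy = 262500 = 5^5 · (84).)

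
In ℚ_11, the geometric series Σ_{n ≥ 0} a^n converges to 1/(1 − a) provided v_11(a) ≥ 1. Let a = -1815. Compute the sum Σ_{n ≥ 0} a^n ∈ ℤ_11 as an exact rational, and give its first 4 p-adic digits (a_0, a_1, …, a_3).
Σ a^n = 1/(1 − a) = 1/1816;  first 4 digits = (1, 0, 7, 9)

v_11(a) = 2 ≥ 1, so the series converges in ℤ_11 to 1/(1 − a) = 1/(1 − (-1815)) = 1/1816. Expand this rational in ℤ_11: compute digits iteratively via d_i = x_i mod 11, x_{i+1} = (x_i − d_i)/11. The first 4 digits are (1, 0, 7, 9).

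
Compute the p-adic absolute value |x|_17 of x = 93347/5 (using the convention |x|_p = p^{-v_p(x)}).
|93347/5|_17 = 1/4913

Step 1 — compute v_17(x) by factoring powers of 17 out of the numerator and denominator: v_17(93347/5) = 3. Step 2 — apply |x|_p = p^{-v_p(x)} = 17^{-3} = 1/4913.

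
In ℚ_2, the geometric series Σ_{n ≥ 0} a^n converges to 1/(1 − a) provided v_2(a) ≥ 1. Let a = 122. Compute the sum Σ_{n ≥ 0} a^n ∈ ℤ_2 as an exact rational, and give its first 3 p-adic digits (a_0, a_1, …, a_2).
Σ a^n = 1/(1 − a) = -1/121;  first 3 digits = (1, 1, 1)

v_2(a) = 1 ≥ 1, so the series converges in ℤ_2 to 1/(1 − a) = 1/(1 − 122) = -1/121. Expand this rational in ℤ_2: compute digits iteratively via d_i = x_i mod 2, x_{i+1} = (x_i − d_i)/2. The first 3 digits are (1, 1, 1).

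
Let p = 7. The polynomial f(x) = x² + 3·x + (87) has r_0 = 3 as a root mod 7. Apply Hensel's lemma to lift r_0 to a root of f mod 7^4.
r_3 = 857 (mod 2401)

Hensel: r_{i+1} = r_i − f(r_i)·(f′(r_i))^{-1} mod 7^{i+2}, f′(x) = 2x + 3. Iterate:
  r_0 = 3 (mod 7)
  r_1 = 24 (mod 49)
  r_2 = 171 (mod 343)
  r_3 = 857 (mod 2401)
Final: r = 857 satisfies f(r) ≡ 0 mod 7^4.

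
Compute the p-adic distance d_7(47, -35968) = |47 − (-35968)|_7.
d_7(47, -35968) = 1/2401

Step 1 — x − y = 47 − (-35968) = 36015. Step 2 — v_7(36015) = 4 (factor: 36015 = (7^4 · 15); the sign does not affect v_p). Step 3 — |x − y|_7 = 7^{-4} = 1/2401.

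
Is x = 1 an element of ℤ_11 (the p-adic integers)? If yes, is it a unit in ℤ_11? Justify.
x ∈ ℤ_11^× (unit); v_11(x) = 0

ℤ_11 = {x ∈ ℚ_11 : v_11(x) ≥ 0} and ℤ_11^× = {x ∈ ℤ_11 : v_11(x) = 0}. Here v_11(1) = v_11(num) − v_11(den) = 0; compare against these criteria.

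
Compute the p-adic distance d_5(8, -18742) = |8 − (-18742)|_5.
d_5(8, -18742) = 1/3125

Step 1 — x − y = 8 − (-18742) = 18750. Step 2 — v_5(18750) = 5 (factor: 18750 = (5^5 · 6); the sign does not affect v_p). Step 3 — |x − y|_5 = 5^{-5} = 1/3125.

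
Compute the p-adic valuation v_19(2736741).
v_19(2736741) = 4

v_19(n) is the largest exponent k such that 19^k divides n. Factor out: 2736741 = 19^4 · 21. (Sign doesn't affect v_p.) So v_19(2736741) = 4.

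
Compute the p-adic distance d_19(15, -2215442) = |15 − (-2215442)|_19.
d_19(15, -2215442) = 1/130321

Step 1 — x − y = 15 − (-2215442) = 2215457. Step 2 — v_19(2215457) = 4 (factor: 2215457 = (19^4 · 17); the sign does not affect v_p). Step 3 — |x − y|_19 = 19^{-4} = 1/130321.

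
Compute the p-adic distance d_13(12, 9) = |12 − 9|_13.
d_13(12, 9) = 1

Step 1 — x − y = 12 − 9 = 3. Step 2 — v_13(3) = 0 (factor: 3 = (13^0 · 3); the sign does not affect v_p). Step 3 — |x − y|_13 = 13^{0} = 1.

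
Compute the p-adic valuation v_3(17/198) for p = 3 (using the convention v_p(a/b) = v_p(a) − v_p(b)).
v_3(17/198) = -2

Factor powers of 3 from the numerator and denominator of the reduced fraction: 17 = 3^0 · 17 and 198 = 3^2 · 22. Apply v_p(a/b) = v_p(a) − v_p(b): v_3(17/198) = 0 − 2 = -2.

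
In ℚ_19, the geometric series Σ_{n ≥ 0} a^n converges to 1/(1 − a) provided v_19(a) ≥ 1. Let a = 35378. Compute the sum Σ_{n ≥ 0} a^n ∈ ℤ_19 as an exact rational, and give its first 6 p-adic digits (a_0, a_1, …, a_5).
Σ a^n = 1/(1 − a) = -1/35377;  first 6 digits = (1, 0, 3, 5, 9, 11)

v_19(a) = 2 ≥ 1, so the series converges in ℤ_19 to 1/(1 − a) = 1/(1 − 35378) = -1/35377. Expand this rational in ℤ_19: compute digits iteratively via d_i = x_i mod 19, x_{i+1} = (x_i − d_i)/19. The first 6 digits are (1, 0, 3, 5, 9, 11).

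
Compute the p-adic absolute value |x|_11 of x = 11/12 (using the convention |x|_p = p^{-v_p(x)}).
|11/12|_11 = 1/11

Step 1 — compute v_11(x) by factoring powers of 11 out of the numerator and denominator: v_11(11/12) = 1. Step 2 — apply |x|_p = p^{-v_p(x)} = 11^{-1} = 1/11.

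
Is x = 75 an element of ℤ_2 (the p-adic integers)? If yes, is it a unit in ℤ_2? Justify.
x ∈ ℤ_2^× (unit); v_2(x) = 0

ℤ_2 = {x ∈ ℚ_2 : v_2(x) ≥ 0} and ℤ_2^× = {x ∈ ℤ_2 : v_2(x) = 0}. Here v_2(75) = v_2(num) − v_2(den) = 0; compare against these criteria.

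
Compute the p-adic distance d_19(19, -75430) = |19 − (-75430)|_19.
d_19(19, -75430) = 1/6859

Step 1 — x − y = 19 − (-75430) = 75449. Step 2 — v_19(75449) = 3 (factor: 75449 = (19^3 · 11); the sign does not affect v_p). Step 3 — |x − y|_19 = 19^{-3} = 1/6859.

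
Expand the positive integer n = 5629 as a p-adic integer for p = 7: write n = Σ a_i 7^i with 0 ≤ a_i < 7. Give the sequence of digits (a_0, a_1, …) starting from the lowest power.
(a_0, a_1, …) = (1, 6, 2, 2, 2)

Repeated division by 7 gives the digits low-to-high: 5629 = 1 + 6·7^1 + 2·7^2 + 2·7^3 + 2·7^4. Digit sequence: (1, 6, 2, 2, 2).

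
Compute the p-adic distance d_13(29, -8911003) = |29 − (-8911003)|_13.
d_13(29, -8911003) = 1/371293

Step 1 — x − y = 29 − (-8911003) = 8911032. Step 2 — v_13(8911032) = 5 (factor: 8911032 = (13^5 · 24); the sign does not affect v_p). Step 3 — |x − y|_13 = 13^{-5} = 1/371293.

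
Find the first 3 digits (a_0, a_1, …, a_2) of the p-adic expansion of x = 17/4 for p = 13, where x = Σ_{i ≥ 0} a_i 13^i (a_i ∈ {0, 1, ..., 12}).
(a_0, …, a_2) = (1, 10, 9)

v_13(17/4) = 0 (numerator and denominator both coprime to 13), so x ∈ ℤ_13^×. Compute digits iteratively via a_i = x_i mod 13, x_{i+1} = (x_i − a_i)/13, with x_0 = x:
  x_0 = 17/4;  a_0 = 1;  x_1 = (x_0 − 1)/13 = 1/4
  x_1 = 1/4;  a_1 = 10;  x_2 = (x_1 − 10)/13 = -3/4
  x_2 = -3/4;  a_2 = 9;  x_3 = (x_2 − 9)/13 = -3/4
Digits: (1, 10, 9).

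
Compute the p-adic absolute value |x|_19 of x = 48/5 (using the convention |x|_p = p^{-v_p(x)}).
|48/5|_19 = 1

Step 1 — compute v_19(x) by factoring powers of 19 out of the numerator and denominator: v_19(48/5) = 0. Step 2 — apply |x|_p = p^{-v_p(x)} = 19^{0} = 1.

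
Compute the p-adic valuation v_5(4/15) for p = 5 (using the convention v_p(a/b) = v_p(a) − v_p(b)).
v_5(4/15) = -1

Factor powers of 5 from the numerator and denominator of the reduced fraction: 4 = 5^0 · 4 and 15 = 5^1 · 3. Apply v_p(a/b) = v_p(a) − v_p(b): v_5(4/15) = 0 − 1 = -1.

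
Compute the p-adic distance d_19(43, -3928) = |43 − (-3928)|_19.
d_19(43, -3928) = 1/361

Step 1 — x − y = 43 − (-3928) = 3971. Step 2 — v_19(3971) = 2 (factor: 3971 = (19^2 · 11); the sign does not affect v_p). Step 3 — |x − y|_19 = 19^{-2} = 1/361.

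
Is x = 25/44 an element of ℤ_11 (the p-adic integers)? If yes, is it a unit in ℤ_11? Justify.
x ∉ ℤ_11 (v_11(x) = -1 < 0)

ℤ_11 = {x ∈ ℚ_11 : v_11(x) ≥ 0} and ℤ_11^× = {x ∈ ℤ_11 : v_11(x) = 0}. Here v_11(25/44) = v_11(num) − v_11(den) = -1; compare against these criteria.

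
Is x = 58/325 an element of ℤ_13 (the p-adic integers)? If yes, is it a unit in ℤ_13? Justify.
x ∉ ℤ_13 (v_13(x) = -1 < 0)

ℤ_13 = {x ∈ ℚ_13 : v_13(x) ≥ 0} and ℤ_13^× = {x ∈ ℤ_13 : v_13(x) = 0}. Here v_13(58/325) = v_13(num) − v_13(den) = -1; compare against these criteria.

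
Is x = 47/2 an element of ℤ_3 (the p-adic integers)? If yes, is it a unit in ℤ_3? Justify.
x ∈ ℤ_3^× (unit); v_3(x) = 0

ℤ_3 = {x ∈ ℚ_3 : v_3(x) ≥ 0} and ℤ_3^× = {x ∈ ℤ_3 : v_3(x) = 0}. Here v_3(47/2) = v_3(num) − v_3(den) = 0; compare against these criteria.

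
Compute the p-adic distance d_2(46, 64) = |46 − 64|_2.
d_2(46, 64) = 1/2

Step 1 — x − y = 46 − 64 = -18. Step 2 — v_2(-18) = 1 (factor: -18 = −(2^1 · 9); the sign does not affect v_p). Step 3 — |x − y|_2 = 2^{-1} = 1/2.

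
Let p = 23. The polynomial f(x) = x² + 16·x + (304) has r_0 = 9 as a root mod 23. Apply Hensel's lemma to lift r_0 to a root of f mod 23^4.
r_3 = 74069 (mod 279841)

Hensel: r_{i+1} = r_i − f(r_i)·(f′(r_i))^{-1} mod 23^{i+2}, f′(x) = 2x + 16. Iterate:
  r_0 = 9 (mod 23)
  r_1 = 9 (mod 529)
  r_2 = 1067 (mod 12167)
  r_3 = 74069 (mod 279841)
Final: r = 74069 satisfies f(r) ≡ 0 mod 23^4.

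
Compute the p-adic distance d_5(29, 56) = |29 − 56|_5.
d_5(29, 56) = 1

Step 1 — x − y = 29 − 56 = -27. Step 2 — v_5(-27) = 0 (factor: -27 = −(5^0 · 27); the sign does not affect v_p). Step 3 — |x − y|_5 = 5^{0} = 1.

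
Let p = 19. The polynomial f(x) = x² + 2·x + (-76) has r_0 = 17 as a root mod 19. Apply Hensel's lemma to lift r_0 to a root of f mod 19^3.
r_2 = 682 (mod 6859)

Hensel: r_{i+1} = r_i − f(r_i)·(f′(r_i))^{-1} mod 19^{i+2}, f′(x) = 2x + 2. Iterate:
  r_0 = 17 (mod 19)
  r_1 = 321 (mod 361)
  r_2 = 682 (mod 6859)
Final: r = 682 satisfies f(r) ≡ 0 mod 19^3.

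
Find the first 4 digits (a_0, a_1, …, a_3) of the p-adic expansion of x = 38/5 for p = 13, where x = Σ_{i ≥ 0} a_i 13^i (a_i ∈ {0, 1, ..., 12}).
(a_0, …, a_3) = (5, 8, 2, 5)

v_13(38/5) = 0 (numerator and denominator both coprime to 13), so x ∈ ℤ_13^×. Compute digits iteratively via a_i = x_i mod 13, x_{i+1} = (x_i − a_i)/13, with x_0 = x:
  x_0 = 38/5;  a_0 = 5;  x_1 = (x_0 − 5)/13 = 1/5
  x_1 = 1/5;  a_1 = 8;  x_2 = (x_1 − 8)/13 = -3/5
  x_2 = -3/5;  a_2 = 2;  x_3 = (x_2 − 2)/13 = -1/5
  x_3 = -1/5;  a_3 = 5;  x_4 = (x_3 − 5)/13 = -2/5
Digits: (5, 8, 2, 5).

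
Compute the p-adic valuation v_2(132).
v_2(132) = 2

v_2(n) is the largest exponent k such that 2^k divides n. Factor out: 132 = 2^2 · 33. (Sign doesn't affect v_p.) So v_2(132) = 2.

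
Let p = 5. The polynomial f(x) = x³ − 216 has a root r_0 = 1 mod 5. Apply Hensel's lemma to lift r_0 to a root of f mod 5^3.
r_2 = 6 (mod 125)

Hensel: r_{i+1} = r_i − f(r_i)/f′(r_i) mod 5^{i+2}, where f′(x) = 3x². Iterate:
  r_0 = 1 (mod 5)
  r_1 = 6 (mod 25)
  r_2 = 6 (mod 125)
Final: r = 6 with f(r) ≡ 0 mod 5^3.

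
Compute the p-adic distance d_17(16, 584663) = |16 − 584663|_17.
d_17(16, 584663) = 1/83521

Step 1 — x − y = 16 − 584663 = -584647. Step 2 — v_17(-584647) = 4 (factor: -584647 = −(17^4 · 7); the sign does not affect v_p). Step 3 — |x − y|_17 = 17^{-4} = 1/83521.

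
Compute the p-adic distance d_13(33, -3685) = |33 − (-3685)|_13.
d_13(33, -3685) = 1/169

Step 1 — x − y = 33 − (-3685) = 3718. Step 2 — v_13(3718) = 2 (factor: 3718 = (13^2 · 22); the sign does not affect v_p). Step 3 — |x − y|_13 = 13^{-2} = 1/169.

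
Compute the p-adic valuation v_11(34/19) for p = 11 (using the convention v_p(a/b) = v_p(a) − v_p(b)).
v_11(34/19) = 0

Factor powers of 11 from the numerator and denominator of the reduced fraction: 34 = 11^0 · 34 and 19 = 11^0 · 19. Apply v_p(a/b) = v_p(a) − v_p(b): v_11(34/19) = 0 − 0 = 0.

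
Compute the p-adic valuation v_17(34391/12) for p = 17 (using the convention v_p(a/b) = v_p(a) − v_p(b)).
v_17(34391/12) = 3

Factor powers of 17 from the numerator and denominator of the reduced fraction: 34391 = 17^3 · 7 and 12 = 17^0 · 12. Apply v_p(a/b) = v_p(a) − v_p(b): v_17(34391/12) = 3 − 0 = 3.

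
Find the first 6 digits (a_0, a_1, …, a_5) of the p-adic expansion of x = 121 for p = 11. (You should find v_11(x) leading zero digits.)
(a_0, …, a_5) = (0, 0, 1, 0, 0, 0)

v_11(121) = 2, so a_0 = ... = a_1 = 0. Factor out: x = 11^2 · u with u = 1 a unit in ℤ_11. Expand u iteratively via a_{v+i} = u_i mod 11, u_{i+1} = (u_i − a_{v+i})/11:
  u_0 = 1;  a_2 = 1;  u_1 = (u_0 − 1)/11 = 0
  u_1 = 0;  a_3 = 0;  u_2 = (u_1 − 0)/11 = 0
  u_2 = 0;  a_4 = 0;  u_3 = (u_2 − 0)/11 = 0
  u_3 = 0;  a_5 = 0;  u_4 = (u_3 − 0)/11 = 0
Digits: (0, 0, 1, 0, 0, 0).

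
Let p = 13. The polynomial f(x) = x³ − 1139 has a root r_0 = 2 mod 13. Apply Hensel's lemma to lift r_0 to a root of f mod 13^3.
r_2 = 392 (mod 2197)

Hensel: r_{i+1} = r_i − f(r_i)/f′(r_i) mod 13^{i+2}, where f′(x) = 3x². Iterate:
  r_0 = 2 (mod 13)
  r_1 = 54 (mod 169)
  r_2 = 392 (mod 2197)
Final: r = 392 with f(r) ≡ 0 mod 13^3.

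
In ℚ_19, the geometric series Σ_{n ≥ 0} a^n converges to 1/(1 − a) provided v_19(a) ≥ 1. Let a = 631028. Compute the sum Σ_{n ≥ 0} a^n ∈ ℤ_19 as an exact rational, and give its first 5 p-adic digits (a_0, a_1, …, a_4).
Σ a^n = 1/(1 − a) = -1/631027;  first 5 digits = (1, 0, 0, 16, 4)

v_19(a) = 3 ≥ 1, so the series converges in ℤ_19 to 1/(1 − a) = 1/(1 − 631028) = -1/631027. Expand this rational in ℤ_19: compute digits iteratively via d_i = x_i mod 19, x_{i+1} = (x_i − d_i)/19. The first 5 digits are (1, 0, 0, 16, 4).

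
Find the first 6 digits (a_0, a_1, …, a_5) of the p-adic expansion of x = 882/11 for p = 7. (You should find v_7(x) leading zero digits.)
(a_0, …, a_5) = (0, 0, 1, 2, 1, 3)

v_7(882/11) = 2, so a_0 = ... = a_1 = 0. Factor out: x = 7^2 · u with u = 18/11 a unit in ℤ_7. Expand u iteratively via a_{v+i} = u_i mod 7, u_{i+1} = (u_i − a_{v+i})/7:
  u_0 = 18/11;  a_2 = 1;  u_1 = (u_0 − 1)/7 = 1/11
  u_1 = 1/11;  a_3 = 2;  u_2 = (u_1 − 2)/7 = -3/11
  u_2 = -3/11;  a_4 = 1;  u_3 = (u_2 − 1)/7 = -2/11
  u_3 = -2/11;  a_5 = 3;  u_4 = (u_3 − 3)/7 = -5/11
Digits: (0, 0, 1, 2, 1, 3).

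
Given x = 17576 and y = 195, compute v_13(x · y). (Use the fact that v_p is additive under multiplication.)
v_13(3427320) = 4

v_p(x) = 3 (factor: 17576 = 13^3 · 8); v_p(y) = 1 (factor: 195 = 13^1 · 15). Additivity: v_p(xy) = v_p(x) + v_p(y) = 3 + 1 = 4. (Direct check: xy = 3427320 = 13^4 · (120).)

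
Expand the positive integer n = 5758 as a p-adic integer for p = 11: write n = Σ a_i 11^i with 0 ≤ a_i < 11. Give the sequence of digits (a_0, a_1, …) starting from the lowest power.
(a_0, a_1, …) = (5, 6, 3, 4)

Repeated division by 11 gives the digits low-to-high: 5758 = 5 + 6·11^1 + 3·11^2 + 4·11^3. Digit sequence: (5, 6, 3, 4).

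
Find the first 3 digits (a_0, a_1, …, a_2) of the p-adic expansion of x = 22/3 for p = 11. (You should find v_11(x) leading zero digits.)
(a_0, …, a_2) = (0, 8, 3)

v_11(22/3) = 1, so a_0 = ... = a_0 = 0. Factor out: x = 11^1 · u with u = 2/3 a unit in ℤ_11. Expand u iteratively via a_{v+i} = u_i mod 11, u_{i+1} = (u_i − a_{v+i})/11:
  u_0 = 2/3;  a_1 = 8;  u_1 = (u_0 − 8)/11 = -2/3
  u_1 = -2/3;  a_2 = 3;  u_2 = (u_1 − 3)/11 = -1/3
Digits: (0, 8, 3).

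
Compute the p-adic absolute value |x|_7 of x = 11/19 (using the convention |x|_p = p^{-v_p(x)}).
|11/19|_7 = 1

Step 1 — compute v_7(x) by factoring powers of 7 out of the numerator and denominator: v_7(11/19) = 0. Step 2 — apply |x|_p = p^{-v_p(x)} = 7^{0} = 1.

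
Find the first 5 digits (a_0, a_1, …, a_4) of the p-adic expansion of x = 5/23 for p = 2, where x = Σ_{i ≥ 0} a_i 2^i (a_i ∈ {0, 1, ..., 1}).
(a_0, …, a_4) = (1, 1, 0, 0, 0)

v_2(5/23) = 0 (numerator and denominator both coprime to 2), so x ∈ ℤ_2^×. Compute digits iteratively via a_i = x_i mod 2, x_{i+1} = (x_i − a_i)/2, with x_0 = x:
  x_0 = 5/23;  a_0 = 1;  x_1 = (x_0 − 1)/2 = -9/23
  x_1 = -9/23;  a_1 = 1;  x_2 = (x_1 − 1)/2 = -16/23
  x_2 = -16/23;  a_2 = 0;  x_3 = (x_2 − 0)/2 = -8/23
  x_3 = -8/23;  a_3 = 0;  x_4 = (x_3 − 0)/2 = -4/23
  x_4 = -4/23;  a_4 = 0;  x_5 = (x_4 − 0)/2 = -2/23
Digits: (1, 1, 0, 0, 0).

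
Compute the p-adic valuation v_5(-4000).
v_5(-4000) = 3

v_5(n) is the largest exponent k such that 5^k divides n. Factor out: -4000 = -5^3 · 32. (Sign doesn't affect v_p.) So v_5(-4000) = 3.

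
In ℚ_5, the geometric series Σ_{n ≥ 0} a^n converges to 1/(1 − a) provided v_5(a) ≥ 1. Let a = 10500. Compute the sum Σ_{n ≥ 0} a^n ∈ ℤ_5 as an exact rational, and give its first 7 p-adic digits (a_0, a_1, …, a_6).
Σ a^n = 1/(1 − a) = -1/10499;  first 7 digits = (1, 0, 0, 4, 1, 3, 1)

v_5(a) = 3 ≥ 1, so the series converges in ℤ_5 to 1/(1 − a) = 1/(1 − 10500) = -1/10499. Expand this rational in ℤ_5: compute digits iteratively via d_i = x_i mod 5, x_{i+1} = (x_i − d_i)/5. The first 7 digits are (1, 0, 0, 4, 1, 3, 1).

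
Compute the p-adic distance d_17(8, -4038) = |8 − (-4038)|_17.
d_17(8, -4038) = 1/289

Step 1 — x − y = 8 − (-4038) = 4046. Step 2 — v_17(4046) = 2 (factor: 4046 = (17^2 · 14); the sign does not affect v_p). Step 3 — |x − y|_17 = 17^{-2} = 1/289.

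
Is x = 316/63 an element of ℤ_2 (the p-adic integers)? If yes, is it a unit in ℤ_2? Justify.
x ∈ ℤ_2 but not a unit; v_2(x) = 2 > 0

ℤ_2 = {x ∈ ℚ_2 : v_2(x) ≥ 0} and ℤ_2^× = {x ∈ ℤ_2 : v_2(x) = 0}. Here v_2(316/63) = v_2(num) − v_2(den) = 2; compare against these criteria.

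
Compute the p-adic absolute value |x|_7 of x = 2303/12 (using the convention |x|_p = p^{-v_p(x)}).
|2303/12|_7 = 1/49

Step 1 — compute v_7(x) by factoring powers of 7 out of the numerator and denominator: v_7(2303/12) = 2. Step 2 — apply |x|_p = p^{-v_p(x)} = 7^{-2} = 1/49.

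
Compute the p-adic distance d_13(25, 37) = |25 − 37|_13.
d_13(25, 37) = 1

Step 1 — x − y = 25 − 37 = -12. Step 2 — v_13(-12) = 0 (factor: -12 = −(13^0 · 12); the sign does not affect v_p). Step 3 — |x − y|_13 = 13^{0} = 1.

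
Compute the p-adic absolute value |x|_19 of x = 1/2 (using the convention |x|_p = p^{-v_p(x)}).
|1/2|_19 = 1

Step 1 — compute v_19(x) by factoring powers of 19 out of the numerator and denominator: v_19(1/2) = 0. Step 2 — apply |x|_p = p^{-v_p(x)} = 19^{0} = 1.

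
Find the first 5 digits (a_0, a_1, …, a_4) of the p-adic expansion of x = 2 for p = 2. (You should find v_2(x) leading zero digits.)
(a_0, …, a_4) = (0, 1, 0, 0, 0)

v_2(2) = 1, so a_0 = ... = a_0 = 0. Factor out: x = 2^1 · u with u = 1 a unit in ℤ_2. Expand u iteratively via a_{v+i} = u_i mod 2, u_{i+1} = (u_i − a_{v+i})/2:
  u_0 = 1;  a_1 = 1;  u_1 = (u_0 − 1)/2 = 0
  u_1 = 0;  a_2 = 0;  u_2 = (u_1 − 0)/2 = 0
  u_2 = 0;  a_3 = 0;  u_3 = (u_2 − 0)/2 = 0
  u_3 = 0;  a_4 = 0;  u_4 = (u_3 − 0)/2 = 0
Digits: (0, 1, 0, 0, 0).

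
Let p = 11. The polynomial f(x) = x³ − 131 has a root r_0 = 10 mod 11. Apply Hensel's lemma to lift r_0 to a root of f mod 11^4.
r_3 = 7303 (mod 14641)

Hensel: r_{i+1} = r_i − f(r_i)/f′(r_i) mod 11^{i+2}, where f′(x) = 3x². Iterate:
  r_0 = 10 (mod 11)
  r_1 = 43 (mod 121)
  r_2 = 648 (mod 1331)
  r_3 = 7303 (mod 14641)
Final: r = 7303 with f(r) ≡ 0 mod 11^4.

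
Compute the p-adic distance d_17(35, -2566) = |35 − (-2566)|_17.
d_17(35, -2566) = 1/289

Step 1 — x − y = 35 − (-2566) = 2601. Step 2 — v_17(2601) = 2 (factor: 2601 = (17^2 · 9); the sign does not affect v_p). Step 3 — |x − y|_17 = 17^{-2} = 1/289.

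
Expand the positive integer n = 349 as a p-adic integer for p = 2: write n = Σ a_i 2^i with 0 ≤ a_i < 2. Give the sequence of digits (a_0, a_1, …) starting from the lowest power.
(a_0, a_1, …) = (1, 0, 1, 1, 1, 0, 1, 0, 1)

Repeated division by 2 gives the digits low-to-high: 349 = 1 + 1·2^2 + 1·2^3 + 1·2^4 + 1·2^6 + 1·2^8. Digit sequence: (1, 0, 1, 1, 1, 0, 1, 0, 1).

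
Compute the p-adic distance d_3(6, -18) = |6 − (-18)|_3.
d_3(6, -18) = 1/3

Step 1 — x − y = 6 − (-18) = 24. Step 2 — v_3(24) = 1 (factor: 24 = (3^1 · 8); the sign does not affect v_p). Step 3 — |x − y|_3 = 3^{-1} = 1/3.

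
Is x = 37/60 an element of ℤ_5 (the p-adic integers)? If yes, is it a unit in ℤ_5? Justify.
x ∉ ℤ_5 (v_5(x) = -1 < 0)

ℤ_5 = {x ∈ ℚ_5 : v_5(x) ≥ 0} and ℤ_5^× = {x ∈ ℤ_5 : v_5(x) = 0}. Here v_5(37/60) = v_5(num) − v_5(den) = -1; compare against these criteria.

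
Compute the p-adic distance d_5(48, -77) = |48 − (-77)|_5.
d_5(48, -77) = 1/125

Step 1 — x − y = 48 − (-77) = 125. Step 2 — v_5(125) = 3 (factor: 125 = (5^3 · 1); the sign does not affect v_p). Step 3 — |x − y|_5 = 5^{-3} = 1/125.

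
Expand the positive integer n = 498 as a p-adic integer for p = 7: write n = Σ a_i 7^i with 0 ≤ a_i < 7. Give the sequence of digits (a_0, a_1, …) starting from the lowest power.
(a_0, a_1, …) = (1, 1, 3, 1)

Repeated division by 7 gives the digits low-to-high: 498 = 1 + 1·7^1 + 3·7^2 + 1·7^3. Digit sequence: (1, 1, 3, 1).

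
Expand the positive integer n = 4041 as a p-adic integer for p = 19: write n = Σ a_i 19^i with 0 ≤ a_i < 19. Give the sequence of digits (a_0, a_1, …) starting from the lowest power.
(a_0, a_1, …) = (13, 3, 11)

Repeated division by 19 gives the digits low-to-high: 4041 = 13 + 3·19^1 + 11·19^2. Digit sequence: (13, 3, 11).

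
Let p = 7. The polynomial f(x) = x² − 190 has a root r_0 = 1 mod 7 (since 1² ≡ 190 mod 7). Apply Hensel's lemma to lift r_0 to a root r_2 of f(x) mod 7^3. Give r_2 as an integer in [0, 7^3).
r_2 = 218 (mod 343)

Hensel's recurrence: r_{i+1} = r_i − f(r_i)·(f′(r_i))^{-1} mod 7^{i+2}, with f′(x) = 2x. Iterate:
  r_0 = 1 (mod 7)
  r_1 = 22 (mod 49)
  r_2 = 218 (mod 343)
Final: r_2 = 218, and one checks f(r_2) ≡ 0 mod 7^3.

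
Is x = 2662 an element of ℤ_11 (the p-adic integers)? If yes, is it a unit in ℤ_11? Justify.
x ∈ ℤ_11 but not a unit; v_11(x) = 3 > 0

ℤ_11 = {x ∈ ℚ_11 : v_11(x) ≥ 0} and ℤ_11^× = {x ∈ ℤ_11 : v_11(x) = 0}. Here v_11(2662) = v_11(num) − v_11(den) = 3; compare against these criteria.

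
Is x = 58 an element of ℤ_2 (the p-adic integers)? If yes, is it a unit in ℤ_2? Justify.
x ∈ ℤ_2 but not a unit; v_2(x) = 1 > 0

ℤ_2 = {x ∈ ℚ_2 : v_2(x) ≥ 0} and ℤ_2^× = {x ∈ ℤ_2 : v_2(x) = 0}. Here v_2(58) = v_2(num) − v_2(den) = 1; compare against these criteria.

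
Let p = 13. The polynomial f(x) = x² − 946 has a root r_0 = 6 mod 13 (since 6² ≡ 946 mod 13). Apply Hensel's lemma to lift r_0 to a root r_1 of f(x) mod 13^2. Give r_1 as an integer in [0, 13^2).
r_1 = 110 (mod 169)

Hensel's recurrence: r_{i+1} = r_i − f(r_i)·(f′(r_i))^{-1} mod 13^{i+2}, with f′(x) = 2x. Iterate:
  r_0 = 6 (mod 13)
  r_1 = 110 (mod 169)
Final: r_1 = 110, and one checks f(r_1) ≡ 0 mod 13^2.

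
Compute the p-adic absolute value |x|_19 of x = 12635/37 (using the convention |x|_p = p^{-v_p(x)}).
|12635/37|_19 = 1/361

Step 1 — compute v_19(x) by factoring powers of 19 out of the numerator and denominator: v_19(12635/37) = 2. Step 2 — apply |x|_p = p^{-v_p(x)} = 19^{-2} = 1/361.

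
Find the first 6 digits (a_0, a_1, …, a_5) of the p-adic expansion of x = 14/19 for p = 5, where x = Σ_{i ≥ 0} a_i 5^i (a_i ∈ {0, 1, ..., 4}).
(a_0, …, a_5) = (1, 1, 4, 1, 2, 4)

v_5(14/19) = 0 (numerator and denominator both coprime to 5), so x ∈ ℤ_5^×. Compute digits iteratively via a_i = x_i mod 5, x_{i+1} = (x_i − a_i)/5, with x_0 = x:
  x_0 = 14/19;  a_0 = 1;  x_1 = (x_0 − 1)/5 = -1/19
  x_1 = -1/19;  a_1 = 1;  x_2 = (x_1 − 1)/5 = -4/19
  x_2 = -4/19;  a_2 = 4;  x_3 = (x_2 − 4)/5 = -16/19
  x_3 = -16/19;  a_3 = 1;  x_4 = (x_3 − 1)/5 = -7/19
  x_4 = -7/19;  a_4 = 2;  x_5 = (x_4 − 2)/5 = -9/19
  x_5 = -9/19;  a_5 = 4;  x_6 = (x_5 − 4)/5 = -17/19
Digits: (1, 1, 4, 1, 2, 4).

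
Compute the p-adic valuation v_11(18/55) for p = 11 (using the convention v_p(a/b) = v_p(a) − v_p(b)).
v_11(18/55) = -1

Factor powers of 11 from the numerator and denominator of the reduced fraction: 18 = 11^0 · 18 and 55 = 11^1 · 5. Apply v_p(a/b) = v_p(a) − v_p(b): v_11(18/55) = 0 − 1 = -1.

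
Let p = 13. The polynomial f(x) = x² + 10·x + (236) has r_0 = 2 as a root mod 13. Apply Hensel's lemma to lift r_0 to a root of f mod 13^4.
r_3 = 21205 (mod 28561)

Hensel: r_{i+1} = r_i − f(r_i)·(f′(r_i))^{-1} mod 13^{i+2}, f′(x) = 2x + 10. Iterate:
  r_0 = 2 (mod 13)
  r_1 = 80 (mod 169)
  r_2 = 1432 (mod 2197)
  r_3 = 21205 (mod 28561)
Final: r = 21205 satisfies f(r) ≡ 0 mod 13^4.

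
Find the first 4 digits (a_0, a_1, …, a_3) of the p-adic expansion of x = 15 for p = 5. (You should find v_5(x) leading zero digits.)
(a_0, …, a_3) = (0, 3, 0, 0)

v_5(15) = 1, so a_0 = ... = a_0 = 0. Factor out: x = 5^1 · u with u = 3 a unit in ℤ_5. Expand u iteratively via a_{v+i} = u_i mod 5, u_{i+1} = (u_i − a_{v+i})/5:
  u_0 = 3;  a_1 = 3;  u_1 = (u_0 − 3)/5 = 0
  u_1 = 0;  a_2 = 0;  u_2 = (u_1 − 0)/5 = 0
  u_2 = 0;  a_3 = 0;  u_3 = (u_2 − 0)/5 = 0
Digits: (0, 3, 0, 0).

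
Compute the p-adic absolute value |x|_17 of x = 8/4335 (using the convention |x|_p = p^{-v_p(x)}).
|8/4335|_17 = 289

Step 1 — compute v_17(x) by factoring powers of 17 out of the numerator and denominator: v_17(8/4335) = -2. Step 2 — apply |x|_p = p^{-v_p(x)} = 17^{2} = 289.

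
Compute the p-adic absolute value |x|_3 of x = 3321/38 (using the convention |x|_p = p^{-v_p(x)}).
|3321/38|_3 = 1/81

Step 1 — compute v_3(x) by factoring powers of 3 out of the numerator and denominator: v_3(3321/38) = 4. Step 2 — apply |x|_p = p^{-v_p(x)} = 3^{-4} = 1/81.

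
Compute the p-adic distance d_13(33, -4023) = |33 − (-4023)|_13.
d_13(33, -4023) = 1/169

Step 1 — x − y = 33 − (-4023) = 4056. Step 2 — v_13(4056) = 2 (factor: 4056 = (13^2 · 24); the sign does not affect v_p). Step 3 — |x − y|_13 = 13^{-2} = 1/169.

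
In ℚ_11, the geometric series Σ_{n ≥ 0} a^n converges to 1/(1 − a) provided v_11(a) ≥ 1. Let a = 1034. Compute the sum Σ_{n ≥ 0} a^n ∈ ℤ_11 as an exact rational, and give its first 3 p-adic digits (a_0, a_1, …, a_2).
Σ a^n = 1/(1 − a) = -1/1033;  first 3 digits = (1, 6, 0)

v_11(a) = 1 ≥ 1, so the series converges in ℤ_11 to 1/(1 − a) = 1/(1 − 1034) = -1/1033. Expand this rational in ℤ_11: compute digits iteratively via d_i = x_i mod 11, x_{i+1} = (x_i − d_i)/11. The first 3 digits are (1, 6, 0).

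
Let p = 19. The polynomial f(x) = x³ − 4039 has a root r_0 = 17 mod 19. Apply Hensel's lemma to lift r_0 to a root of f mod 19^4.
r_3 = 22266 (mod 130321)

Hensel: r_{i+1} = r_i − f(r_i)/f′(r_i) mod 19^{i+2}, where f′(x) = 3x². Iterate:
  r_0 = 17 (mod 19)
  r_1 = 245 (mod 361)
  r_2 = 1689 (mod 6859)
  r_3 = 22266 (mod 130321)
Final: r = 22266 with f(r) ≡ 0 mod 19^4.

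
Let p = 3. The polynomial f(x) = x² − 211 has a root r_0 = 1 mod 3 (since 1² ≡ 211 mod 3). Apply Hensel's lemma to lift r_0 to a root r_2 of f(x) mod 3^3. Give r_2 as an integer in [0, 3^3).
r_2 = 7 (mod 27)

Hensel's recurrence: r_{i+1} = r_i − f(r_i)·(f′(r_i))^{-1} mod 3^{i+2}, with f′(x) = 2x. Iterate:
  r_0 = 1 (mod 3)
  r_1 = 7 (mod 9)
  r_2 = 7 (mod 27)
Final: r_2 = 7, and one checks f(r_2) ≡ 0 mod 3^3.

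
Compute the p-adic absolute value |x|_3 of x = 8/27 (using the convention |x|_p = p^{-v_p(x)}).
|8/27|_3 = 27

Step 1 — compute v_3(x) by factoring powers of 3 out of the numerator and denominator: v_3(8/27) = -3. Step 2 — apply |x|_p = p^{-v_p(x)} = 3^{3} = 27.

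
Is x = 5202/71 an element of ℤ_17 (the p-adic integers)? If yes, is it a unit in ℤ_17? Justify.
x ∈ ℤ_17 but not a unit; v_17(x) = 2 > 0

ℤ_17 = {x ∈ ℚ_17 : v_17(x) ≥ 0} and ℤ_17^× = {x ∈ ℤ_17 : v_17(x) = 0}. Here v_17(5202/71) = v_17(num) − v_17(den) = 2; compare against these criteria.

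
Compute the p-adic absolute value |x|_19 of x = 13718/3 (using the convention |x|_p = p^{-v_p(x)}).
|13718/3|_19 = 1/6859

Step 1 — compute v_19(x) by factoring powers of 19 out of the numerator and denominator: v_19(13718/3) = 3. Step 2 — apply |x|_p = p^{-v_p(x)} = 19^{-3} = 1/6859.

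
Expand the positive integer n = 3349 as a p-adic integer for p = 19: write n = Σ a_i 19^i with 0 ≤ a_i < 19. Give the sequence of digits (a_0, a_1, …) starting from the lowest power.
(a_0, a_1, …) = (5, 5, 9)

Repeated division by 19 gives the digits low-to-high: 3349 = 5 + 5·19^1 + 9·19^2. Digit sequence: (5, 5, 9).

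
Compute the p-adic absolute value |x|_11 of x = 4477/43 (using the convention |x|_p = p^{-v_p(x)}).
|4477/43|_11 = 1/121

Step 1 — compute v_11(x) by factoring powers of 11 out of the numerator and denominator: v_11(4477/43) = 2. Step 2 — apply |x|_p = p^{-v_p(x)} = 11^{-2} = 1/121.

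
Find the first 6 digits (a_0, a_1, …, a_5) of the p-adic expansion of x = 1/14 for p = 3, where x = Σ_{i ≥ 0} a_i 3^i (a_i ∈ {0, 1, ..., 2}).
(a_0, …, a_5) = (2, 0, 0, 1, 2, 2)

v_3(1/14) = 0 (numerator and denominator both coprime to 3), so x ∈ ℤ_3^×. Compute digits iteratively via a_i = x_i mod 3, x_{i+1} = (x_i − a_i)/3, with x_0 = x:
  x_0 = 1/14;  a_0 = 2;  x_1 = (x_0 − 2)/3 = -9/14
  x_1 = -9/14;  a_1 = 0;  x_2 = (x_1 − 0)/3 = -3/14
  x_2 = -3/14;  a_2 = 0;  x_3 = (x_2 − 0)/3 = -1/14
  x_3 = -1/14;  a_3 = 1;  x_4 = (x_3 − 1)/3 = -5/14
  x_4 = -5/14;  a_4 = 2;  x_5 = (x_4 − 2)/3 = -11/14
  x_5 = -11/14;  a_5 = 2;  x_6 = (x_5 − 2)/3 = -13/14
Digits: (2, 0, 0, 1, 2, 2).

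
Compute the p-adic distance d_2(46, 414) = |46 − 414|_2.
d_2(46, 414) = 1/16

Step 1 — x − y = 46 − 414 = -368. Step 2 — v_2(-368) = 4 (factor: -368 = −(2^4 · 23); the sign does not affect v_p). Step 3 — |x − y|_2 = 2^{-4} = 1/16.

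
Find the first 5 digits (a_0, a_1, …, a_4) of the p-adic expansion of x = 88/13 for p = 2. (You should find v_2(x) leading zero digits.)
(a_0, …, a_4) = (0, 0, 0, 1, 1)

v_2(88/13) = 3, so a_0 = ... = a_2 = 0. Factor out: x = 2^3 · u with u = 11/13 a unit in ℤ_2. Expand u iteratively via a_{v+i} = u_i mod 2, u_{i+1} = (u_i − a_{v+i})/2:
  u_0 = 11/13;  a_3 = 1;  u_1 = (u_0 − 1)/2 = -1/13
  u_1 = -1/13;  a_4 = 1;  u_2 = (u_1 − 1)/2 = -7/13
Digits: (0, 0, 0, 1, 1).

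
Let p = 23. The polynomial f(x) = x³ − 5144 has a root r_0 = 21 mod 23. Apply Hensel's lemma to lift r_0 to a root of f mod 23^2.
r_1 = 251 (mod 529)

Hensel: r_{i+1} = r_i − f(r_i)/f′(r_i) mod 23^{i+2}, where f′(x) = 3x². Iterate:
  r_0 = 21 (mod 23)
  r_1 = 251 (mod 529)
Final: r = 251 with f(r) ≡ 0 mod 23^2.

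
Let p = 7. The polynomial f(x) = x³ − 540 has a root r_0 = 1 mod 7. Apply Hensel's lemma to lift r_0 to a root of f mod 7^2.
r_1 = 1 (mod 49)

Hensel: r_{i+1} = r_i − f(r_i)/f′(r_i) mod 7^{i+2}, where f′(x) = 3x². Iterate:
  r_0 = 1 (mod 7)
  r_1 = 1 (mod 49)
Final: r = 1 with f(r) ≡ 0 mod 7^2.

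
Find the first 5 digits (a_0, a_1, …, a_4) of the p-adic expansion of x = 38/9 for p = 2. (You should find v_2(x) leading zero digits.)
(a_0, …, a_4) = (0, 1, 1, 0, 1)

v_2(38/9) = 1, so a_0 = ... = a_0 = 0. Factor out: x = 2^1 · u with u = 19/9 a unit in ℤ_2. Expand u iteratively via a_{v+i} = u_i mod 2, u_{i+1} = (u_i − a_{v+i})/2:
  u_0 = 19/9;  a_1 = 1;  u_1 = (u_0 − 1)/2 = 5/9
  u_1 = 5/9;  a_2 = 1;  u_2 = (u_1 − 1)/2 = -2/9
  u_2 = -2/9;  a_3 = 0;  u_3 = (u_2 − 0)/2 = -1/9
  u_3 = -1/9;  a_4 = 1;  u_4 = (u_3 − 1)/2 = -5/9
Digits: (0, 1, 1, 0, 1).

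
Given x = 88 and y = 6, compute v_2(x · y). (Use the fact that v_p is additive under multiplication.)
v_2(528) = 4

v_p(x) = 3 (factor: 88 = 2^3 · 11); v_p(y) = 1 (factor: 6 = 2^1 · 3). Additivity: v_p(xy) = v_p(x) + v_p(y) = 3 + 1 = 4. (Direct check: xy = 528 = 2^4 · (33).)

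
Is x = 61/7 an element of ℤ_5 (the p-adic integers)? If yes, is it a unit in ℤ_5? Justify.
x ∈ ℤ_5^× (unit); v_5(x) = 0

ℤ_5 = {x ∈ ℚ_5 : v_5(x) ≥ 0} and ℤ_5^× = {x ∈ ℤ_5 : v_5(x) = 0}. Here v_5(61/7) = v_5(num) − v_5(den) = 0; compare against these criteria.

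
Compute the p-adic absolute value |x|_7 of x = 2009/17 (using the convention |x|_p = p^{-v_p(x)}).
|2009/17|_7 = 1/49

Step 1 — compute v_7(x) by factoring powers of 7 out of the numerator and denominator: v_7(2009/17) = 2. Step 2 — apply |x|_p = p^{-v_p(x)} = 7^{-2} = 1/49.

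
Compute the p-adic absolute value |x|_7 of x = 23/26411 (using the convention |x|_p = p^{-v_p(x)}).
|23/26411|_7 = 2401

Step 1 — compute v_7(x) by factoring powers of 7 out of the numerator and denominator: v_7(23/26411) = -4. Step 2 — apply |x|_p = p^{-v_p(x)} = 7^{4} = 2401.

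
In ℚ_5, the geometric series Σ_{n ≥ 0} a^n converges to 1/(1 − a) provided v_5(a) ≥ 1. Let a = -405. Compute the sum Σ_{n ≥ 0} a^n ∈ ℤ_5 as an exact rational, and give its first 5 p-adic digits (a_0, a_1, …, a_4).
Σ a^n = 1/(1 − a) = 1/406;  first 5 digits = (1, 4, 4, 2, 4)

v_5(a) = 1 ≥ 1, so the series converges in ℤ_5 to 1/(1 − a) = 1/(1 − (-405)) = 1/406. Expand this rational in ℤ_5: compute digits iteratively via d_i = x_i mod 5, x_{i+1} = (x_i − d_i)/5. The first 5 digits are (1, 4, 4, 2, 4).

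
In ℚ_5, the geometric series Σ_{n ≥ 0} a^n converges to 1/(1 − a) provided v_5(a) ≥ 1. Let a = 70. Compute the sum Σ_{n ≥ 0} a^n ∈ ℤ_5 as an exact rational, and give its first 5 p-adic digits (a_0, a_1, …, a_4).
Σ a^n = 1/(1 − a) = -1/69;  first 5 digits = (1, 4, 3, 3, 2)

v_5(a) = 1 ≥ 1, so the series converges in ℤ_5 to 1/(1 − a) = 1/(1 − 70) = -1/69. Expand this rational in ℤ_5: compute digits iteratively via d_i = x_i mod 5, x_{i+1} = (x_i − d_i)/5. The first 5 digits are (1, 4, 3, 3, 2).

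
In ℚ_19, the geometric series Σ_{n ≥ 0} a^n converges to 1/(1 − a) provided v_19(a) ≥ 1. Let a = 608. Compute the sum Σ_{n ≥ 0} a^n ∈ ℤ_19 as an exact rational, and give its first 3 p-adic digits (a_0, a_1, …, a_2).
Σ a^n = 1/(1 − a) = -1/607;  first 3 digits = (1, 13, 18)

v_19(a) = 1 ≥ 1, so the series converges in ℤ_19 to 1/(1 − a) = 1/(1 − 608) = -1/607. Expand this rational in ℤ_19: compute digits iteratively via d_i = x_i mod 19, x_{i+1} = (x_i − d_i)/19. The first 3 digits are (1, 13, 18).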